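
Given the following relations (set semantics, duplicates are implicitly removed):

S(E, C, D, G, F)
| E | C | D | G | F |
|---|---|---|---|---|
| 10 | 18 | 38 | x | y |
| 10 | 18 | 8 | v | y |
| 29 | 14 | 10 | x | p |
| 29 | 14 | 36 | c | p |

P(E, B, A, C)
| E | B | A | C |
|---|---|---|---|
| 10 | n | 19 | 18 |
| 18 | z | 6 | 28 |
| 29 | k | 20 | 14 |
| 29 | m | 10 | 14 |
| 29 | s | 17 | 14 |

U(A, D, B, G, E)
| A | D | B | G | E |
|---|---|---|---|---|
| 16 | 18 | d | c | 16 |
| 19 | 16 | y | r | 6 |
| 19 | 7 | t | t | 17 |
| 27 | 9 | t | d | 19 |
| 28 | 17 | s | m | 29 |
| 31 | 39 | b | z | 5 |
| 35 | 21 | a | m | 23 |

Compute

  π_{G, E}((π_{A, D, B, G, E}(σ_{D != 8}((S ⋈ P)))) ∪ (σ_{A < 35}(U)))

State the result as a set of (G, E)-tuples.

{(c, 16), (c, 29), (d, 19), (m, 29), (r, 6), (t, 17), (x, 10), (x, 29), (z, 5)}

Natural join on E, C: {(10, 18, 38, x, y, n, 19), (10, 18, 8, v, y, n, 19), (29, 14, 10, x, p, k, 20), (29, 14, 10, x, p, m, 10), (29, 14, 10, x, p, s, 17), (29, 14, 36, c, p, k, 20), (29, 14, 36, c, p, m, 10), (29, 14, 36, c, p, s, 17)}
Apply σ_{D != 8}; surviving tuples: {(10, 18, 38, x, y, n, 19), (29, 14, 10, x, p, k, 20), (29, 14, 10, x, p, m, 10), (29, 14, 10, x, p, s, 17), (29, 14, 36, c, p, k, 20), (29, 14, 36, c, p, m, 10), (29, 14, 36, c, p, s, 17)}
Projecting to A, D, B, G, E: {(10, 10, m, x, 29), (10, 36, m, c, 29), (17, 10, s, x, 29), (17, 36, s, c, 29), (19, 38, n, x, 10), (20, 10, k, x, 29), (20, 36, k, c, 29)}
Apply σ_{A < 35}; surviving tuples: {(16, 18, d, c, 16), (19, 16, y, r, 6), (19, 7, t, t, 17), (27, 9, t, d, 19), (28, 17, s, m, 29), (31, 39, b, z, 5)}
Taking the union: {(10, 10, m, x, 29), (10, 36, m, c, 29), (16, 18, d, c, 16), (17, 10, s, x, 29), (17, 36, s, c, 29), (19, 16, y, r, 6), (19, 38, n, x, 10), (19, 7, t, t, 17), (20, 10, k, x, 29), (20, 36, k, c, 29), (27, 9, t, d, 19), (28, 17, s, m, 29), (31, 39, b, z, 5)}
Projecting to G, E (4 duplicate(s) eliminated): {(c, 16), (c, 29), (d, 19), (m, 29), (r, 6), (t, 17), (x, 10), (x, 29), (z, 5)}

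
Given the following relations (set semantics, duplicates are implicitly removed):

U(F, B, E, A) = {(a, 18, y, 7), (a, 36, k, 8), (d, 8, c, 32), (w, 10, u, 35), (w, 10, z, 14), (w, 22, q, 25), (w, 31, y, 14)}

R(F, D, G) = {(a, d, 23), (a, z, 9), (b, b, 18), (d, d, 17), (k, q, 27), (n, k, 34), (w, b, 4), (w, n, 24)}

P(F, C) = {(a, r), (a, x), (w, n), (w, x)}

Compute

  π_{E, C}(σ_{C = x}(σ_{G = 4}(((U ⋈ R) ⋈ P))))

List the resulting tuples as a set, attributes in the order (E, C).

{(q, x), (u, x), (y, x), (z, x)}

U ⋈ R (natural join on F): {(a, 18, y, 7, d, 23), (a, 18, y, 7, z, 9), (a, 36, k, 8, d, 23), (a, 36, k, 8, z, 9), (d, 8, c, 32, d, 17), (w, 10, u, 35, b, 4), (w, 10, u, 35, n, 24), (w, 10, z, 14, b, 4), (w, 10, z, 14, n, 24), (w, 22, q, 25, b, 4), (w, 22, q, 25, n, 24), (w, 31, y, 14, b, 4), (w, 31, y, 14, n, 24)}
(U ⋈ R) ⋈ P (natural join on F): {(a, 18, y, 7, d, 23, r), (a, 18, y, 7, d, 23, x), (a, 18, y, 7, z, 9, r), (a, 18, y, 7, z, 9, x), (a, 36, k, 8, d, 23, r), (a, 36, k, 8, d, 23, x), (a, 36, k, 8, z, 9, r), (a, 36, k, 8, z, 9, x), (w, 10, u, 35, b, 4, n), (w, 10, u, 35, b, 4, x), (w, 10, u, 35, n, 24, n), (w, 10, u, 35, n, 24, x), (w, 10, z, 14, b, 4, n), (w, 10, z, 14, b, 4, x), (w, 10, z, 14, n, 24, n), (w, 10, z, 14, n, 24, x), (w, 22, q, 25, b, 4, n), (w, 22, q, 25, b, 4, x), (w, 22, q, 25, n, 24, n), (w, 22, q, 25, n, 24, x), (w, 31, y, 14, b, 4, n), (w, 31, y, 14, b, 4, x), (w, 31, y, 14, n, 24, n), (w, 31, y, 14, n, 24, x)}
σ[G = 4]: keep tuples satisfying G = 4 → {(w, 10, u, 35, b, 4, n), (w, 10, u, 35, b, 4, x), (w, 10, z, 14, b, 4, n), (w, 10, z, 14, b, 4, x), (w, 22, q, 25, b, 4, n), (w, 22, q, 25, b, 4, x), (w, 31, y, 14, b, 4, n), (w, 31, y, 14, b, 4, x)}
σ[C = x]: keep tuples satisfying C = x → {(w, 10, u, 35, b, 4, x), (w, 10, z, 14, b, 4, x), (w, 22, q, 25, b, 4, x), (w, 31, y, 14, b, 4, x)}
Projecting to E, C: {(q, x), (u, x), (y, x), (z, x)}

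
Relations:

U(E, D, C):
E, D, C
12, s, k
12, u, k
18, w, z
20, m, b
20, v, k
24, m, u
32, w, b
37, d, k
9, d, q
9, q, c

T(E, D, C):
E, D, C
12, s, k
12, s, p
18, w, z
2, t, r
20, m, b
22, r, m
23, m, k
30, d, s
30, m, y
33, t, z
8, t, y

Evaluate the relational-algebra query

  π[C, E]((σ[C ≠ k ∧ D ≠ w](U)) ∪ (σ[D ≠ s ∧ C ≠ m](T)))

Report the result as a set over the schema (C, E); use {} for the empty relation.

{(b, 20), (c, 9), (k, 23), (q, 9), (r, 2), (s, 30), (u, 24), (y, 30), (y, 8), (z, 18), (z, 33)}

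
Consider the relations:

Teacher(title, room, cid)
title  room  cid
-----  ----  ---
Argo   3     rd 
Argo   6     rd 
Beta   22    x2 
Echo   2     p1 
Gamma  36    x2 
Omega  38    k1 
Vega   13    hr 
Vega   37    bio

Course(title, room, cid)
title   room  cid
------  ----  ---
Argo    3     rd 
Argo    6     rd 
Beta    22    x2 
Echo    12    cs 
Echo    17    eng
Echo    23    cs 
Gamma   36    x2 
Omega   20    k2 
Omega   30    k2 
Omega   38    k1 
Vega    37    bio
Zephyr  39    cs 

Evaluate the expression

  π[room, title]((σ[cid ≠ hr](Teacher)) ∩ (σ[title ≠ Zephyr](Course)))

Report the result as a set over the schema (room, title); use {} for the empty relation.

σ[cid ≠ hr]: keep tuples satisfying cid ≠ hr → {(Argo, 3, rd), (Argo, 6, rd), (Beta, 22, x2), (Echo, 2, p1), (Gamma, 36, x2), (Omega, 38, k1), (Vega, 37, bio)}
σ[title ≠ Zephyr]: keep tuples satisfying title ≠ Zephyr → {(Argo, 3, rd), (Argo, 6, rd), (Beta, 22, x2), (Echo, 12, cs), (Echo, 17, eng), (Echo, 23, cs), (Gamma, 36, x2), (Omega, 20, k2), (Omega, 30, k2), (Omega, 38, k1), (Vega, 37, bio)}
Intersection: {(Argo, 3, rd), (Argo, 6, rd), (Beta, 22, x2), (Echo, 2, p1), (Gamma, 36, x2), (Omega, 38, k1), (Vega, 37, bio)} with {(Argo, 3, rd), (Argo, 6, rd), (Beta, 22, x2), (Echo, 12, cs), (Echo, 17, eng), (Echo, 23, cs), (Gamma, 36, x2), (Omega, 20, k2), (Omega, 30, k2), (Omega, 38, k1), (Vega, 37, bio)} → {(Argo, 3, rd), (Argo, 6, rd), (Beta, 22, x2), (Gamma, 36, x2), (Omega, 38, k1), (Vega, 37, bio)}
Keep only column(s) room, title: {(22, Beta), (3, Argo), (36, Gamma), (37, Vega), (38, Omega), (6, Argo)}

{(22, Beta), (3, Argo), (36, Gamma), (37, Vega), (38, Omega), (6, Argo)}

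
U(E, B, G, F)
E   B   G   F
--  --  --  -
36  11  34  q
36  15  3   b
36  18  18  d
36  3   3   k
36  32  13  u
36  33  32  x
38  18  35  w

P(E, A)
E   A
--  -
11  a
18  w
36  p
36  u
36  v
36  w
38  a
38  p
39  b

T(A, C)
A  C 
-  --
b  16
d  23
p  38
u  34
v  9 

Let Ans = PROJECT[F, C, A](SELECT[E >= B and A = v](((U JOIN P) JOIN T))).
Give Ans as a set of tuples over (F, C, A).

{(b, 9, v), (d, 9, v), (k, 9, v), (q, 9, v), (u, 9, v), (x, 9, v)}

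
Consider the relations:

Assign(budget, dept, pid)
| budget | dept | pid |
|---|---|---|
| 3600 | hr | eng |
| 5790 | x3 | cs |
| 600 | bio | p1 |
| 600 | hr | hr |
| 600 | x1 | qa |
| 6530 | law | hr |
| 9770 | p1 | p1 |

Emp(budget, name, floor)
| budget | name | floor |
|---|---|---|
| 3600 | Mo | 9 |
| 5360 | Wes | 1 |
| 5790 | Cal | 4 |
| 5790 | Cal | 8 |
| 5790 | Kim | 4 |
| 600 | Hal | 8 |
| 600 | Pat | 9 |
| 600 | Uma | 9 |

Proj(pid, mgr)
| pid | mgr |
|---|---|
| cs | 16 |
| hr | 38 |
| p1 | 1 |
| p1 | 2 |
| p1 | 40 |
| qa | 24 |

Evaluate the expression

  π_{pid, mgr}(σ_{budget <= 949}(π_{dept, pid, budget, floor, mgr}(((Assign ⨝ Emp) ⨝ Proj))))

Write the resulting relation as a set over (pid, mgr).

Assign ⋈ Emp (natural join on budget): {(3600, hr, eng, Mo, 9), (5790, x3, cs, Cal, 4), (5790, x3, cs, Cal, 8), (5790, x3, cs, Kim, 4), (600, bio, p1, Hal, 8), (600, bio, p1, Pat, 9), (600, bio, p1, Uma, 9), (600, hr, hr, Hal, 8), (600, hr, hr, Pat, 9), (600, hr, hr, Uma, 9), (600, x1, qa, Hal, 8), (600, x1, qa, Pat, 9), (600, x1, qa, Uma, 9)}
(Assign ⨝ Emp) ⋈ Proj (natural join on pid): {(5790, x3, cs, Cal, 4, 16), (5790, x3, cs, Cal, 8, 16), (5790, x3, cs, Kim, 4, 16), (600, bio, p1, Hal, 8, 1), (600, bio, p1, Hal, 8, 2), (600, bio, p1, Hal, 8, 40), (600, bio, p1, Pat, 9, 1), (600, bio, p1, Pat, 9, 2), (600, bio, p1, Pat, 9, 40), (600, bio, p1, Uma, 9, 1), (600, bio, p1, Uma, 9, 2), (600, bio, p1, Uma, 9, 40), (600, hr, hr, Hal, 8, 38), (600, hr, hr, Pat, 9, 38), (600, hr, hr, Uma, 9, 38), (600, x1, qa, Hal, 8, 24), (600, x1, qa, Pat, 9, 24), (600, x1, qa, Uma, 9, 24)}
π[dept, pid, budget, floor, mgr]: project onto (dept, pid, budget, floor, mgr) (6 duplicate(s) eliminated) → {(bio, p1, 600, 8, 1), (bio, p1, 600, 8, 2), (bio, p1, 600, 8, 40), (bio, p1, 600, 9, 1), (bio, p1, 600, 9, 2), (bio, p1, 600, 9, 40), (hr, hr, 600, 8, 38), (hr, hr, 600, 9, 38), (x1, qa, 600, 8, 24), (x1, qa, 600, 9, 24), (x3, cs, 5790, 4, 16), (x3, cs, 5790, 8, 16)}
Selection budget <= 949: {(bio, p1, 600, 8, 1), (bio, p1, 600, 8, 2), (bio, p1, 600, 8, 40), (bio, p1, 600, 9, 1), (bio, p1, 600, 9, 2), (bio, p1, 600, 9, 40), (hr, hr, 600, 8, 38), (hr, hr, 600, 9, 38), (x1, qa, 600, 8, 24), (x1, qa, 600, 9, 24)}
π[pid, mgr]: project onto (pid, mgr) (5 duplicate(s) eliminated) → {(hr, 38), (p1, 1), (p1, 2), (p1, 40), (qa, 24)}

{(hr, 38), (p1, 1), (p1, 2), (p1, 40), (qa, 24)}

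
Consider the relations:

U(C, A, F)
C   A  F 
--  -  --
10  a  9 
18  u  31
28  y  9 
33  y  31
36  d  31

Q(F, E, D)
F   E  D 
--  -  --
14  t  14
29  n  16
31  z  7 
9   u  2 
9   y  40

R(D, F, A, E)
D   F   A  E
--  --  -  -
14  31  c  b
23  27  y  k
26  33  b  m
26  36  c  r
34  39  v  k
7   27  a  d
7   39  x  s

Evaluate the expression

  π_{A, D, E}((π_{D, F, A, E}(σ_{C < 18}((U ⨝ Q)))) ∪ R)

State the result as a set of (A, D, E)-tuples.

{(a, 2, u), (a, 40, y), (a, 7, d), (b, 26, m), (c, 14, b), (c, 26, r), (v, 34, k), (x, 7, s), (y, 23, k)}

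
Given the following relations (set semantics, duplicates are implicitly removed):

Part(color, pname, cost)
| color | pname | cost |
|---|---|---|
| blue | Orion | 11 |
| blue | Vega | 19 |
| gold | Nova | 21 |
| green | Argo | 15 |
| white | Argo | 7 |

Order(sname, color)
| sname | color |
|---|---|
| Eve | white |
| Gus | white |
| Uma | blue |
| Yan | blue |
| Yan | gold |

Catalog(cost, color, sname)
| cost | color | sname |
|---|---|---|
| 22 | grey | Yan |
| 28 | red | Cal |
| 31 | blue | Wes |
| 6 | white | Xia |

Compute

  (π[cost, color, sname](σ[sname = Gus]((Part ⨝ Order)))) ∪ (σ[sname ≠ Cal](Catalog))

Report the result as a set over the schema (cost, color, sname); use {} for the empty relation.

Joining Part and Order on color yields {(blue, Orion, 11, Uma), (blue, Orion, 11, Yan), (blue, Vega, 19, Uma), (blue, Vega, 19, Yan), (gold, Nova, 21, Yan), (white, Argo, 7, Eve), (white, Argo, 7, Gus)}.
Filtering on sname = Gus leaves {(white, Argo, 7, Gus)}.
Keep only column(s) cost, color, sname: {(7, white, Gus)}
Filtering on sname ≠ Cal leaves {(22, grey, Yan), (31, blue, Wes), (6, white, Xia)}.
Taking the union: {(22, grey, Yan), (31, blue, Wes), (6, white, Xia), (7, white, Gus)}

{(22, grey, Yan), (31, blue, Wes), (6, white, Xia), (7, white, Gus)}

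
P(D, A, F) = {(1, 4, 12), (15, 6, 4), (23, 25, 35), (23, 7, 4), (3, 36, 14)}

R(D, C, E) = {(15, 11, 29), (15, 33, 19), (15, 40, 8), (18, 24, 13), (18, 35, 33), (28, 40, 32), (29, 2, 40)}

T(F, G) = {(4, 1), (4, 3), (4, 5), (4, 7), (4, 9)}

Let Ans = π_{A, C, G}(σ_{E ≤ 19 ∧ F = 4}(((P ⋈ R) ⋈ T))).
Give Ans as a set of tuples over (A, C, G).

{(6, 33, 1), (6, 33, 3), (6, 33, 5), (6, 33, 7), (6, 33, 9), (6, 40, 1), (6, 40, 3), (6, 40, 5), (6, 40, 7), (6, 40, 9)}

Natural join on D: {(15, 6, 4, 11, 29), (15, 6, 4, 33, 19), (15, 6, 4, 40, 8)}
Natural join on F: {(15, 6, 4, 11, 29, 1), (15, 6, 4, 11, 29, 3), (15, 6, 4, 11, 29, 5), (15, 6, 4, 11, 29, 7), (15, 6, 4, 11, 29, 9), (15, 6, 4, 33, 19, 1), (15, 6, 4, 33, 19, 3), (15, 6, 4, 33, 19, 5), (15, 6, 4, 33, 19, 7), (15, 6, 4, 33, 19, 9), (15, 6, 4, 40, 8, 1), (15, 6, 4, 40, 8, 3), (15, 6, 4, 40, 8, 5), (15, 6, 4, 40, 8, 7), (15, 6, 4, 40, 8, 9)}
Apply σ_{E ≤ 19 ∧ F = 4}; surviving tuples: {(15, 6, 4, 33, 19, 1), (15, 6, 4, 33, 19, 3), (15, 6, 4, 33, 19, 5), (15, 6, 4, 33, 19, 7), (15, 6, 4, 33, 19, 9), (15, 6, 4, 40, 8, 1), (15, 6, 4, 40, 8, 3), (15, 6, 4, 40, 8, 5), (15, 6, 4, 40, 8, 7), (15, 6, 4, 40, 8, 9)}
Projecting to A, C, G: {(6, 33, 1), (6, 33, 3), (6, 33, 5), (6, 33, 7), (6, 33, 9), (6, 40, 1), (6, 40, 3), (6, 40, 5), (6, 40, 7), (6, 40, 9)}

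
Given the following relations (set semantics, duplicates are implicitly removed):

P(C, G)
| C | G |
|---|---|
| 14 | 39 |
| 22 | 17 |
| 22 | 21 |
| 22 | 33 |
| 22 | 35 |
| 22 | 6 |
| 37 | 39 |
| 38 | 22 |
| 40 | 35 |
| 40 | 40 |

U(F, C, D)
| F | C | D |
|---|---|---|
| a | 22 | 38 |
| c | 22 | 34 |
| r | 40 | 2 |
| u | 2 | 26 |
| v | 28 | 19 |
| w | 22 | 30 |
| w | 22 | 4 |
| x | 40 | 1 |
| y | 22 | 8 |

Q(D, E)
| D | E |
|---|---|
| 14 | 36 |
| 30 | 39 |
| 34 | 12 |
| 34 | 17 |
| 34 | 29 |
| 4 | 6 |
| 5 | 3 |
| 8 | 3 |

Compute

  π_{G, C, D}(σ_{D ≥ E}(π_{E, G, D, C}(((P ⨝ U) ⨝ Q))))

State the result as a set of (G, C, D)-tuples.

P ⋈ U (natural join on C): {(22, 17, a, 38), (22, 17, c, 34), (22, 17, w, 30), (22, 17, w, 4), (22, 17, y, 8), (22, 21, a, 38), (22, 21, c, 34), (22, 21, w, 30), (22, 21, w, 4), (22, 21, y, 8), (22, 33, a, 38), (22, 33, c, 34), (22, 33, w, 30), (22, 33, w, 4), (22, 33, y, 8), (22, 35, a, 38), (22, 35, c, 34), (22, 35, w, 30), (22, 35, w, 4), (22, 35, y, 8), (22, 6, a, 38), (22, 6, c, 34), (22, 6, w, 30), (22, 6, w, 4), (22, 6, y, 8), (40, 35, r, 2), (40, 35, x, 1), (40, 40, r, 2), (40, 40, x, 1)}
(P ⨝ U) ⋈ Q (natural join on D): {(22, 17, c, 34, 12), (22, 17, c, 34, 17), (22, 17, c, 34, 29), (22, 17, w, 30, 39), (22, 17, w, 4, 6), (22, 17, y, 8, 3), (22, 21, c, 34, 12), (22, 21, c, 34, 17), (22, 21, c, 34, 29), (22, 21, w, 30, 39), (22, 21, w, 4, 6), (22, 21, y, 8, 3), (22, 33, c, 34, 12), (22, 33, c, 34, 17), (22, 33, c, 34, 29), (22, 33, w, 30, 39), (22, 33, w, 4, 6), (22, 33, y, 8, 3), (22, 35, c, 34, 12), (22, 35, c, 34, 17), (22, 35, c, 34, 29), (22, 35, w, 30, 39), (22, 35, w, 4, 6), (22, 35, y, 8, 3), (22, 6, c, 34, 12), (22, 6, c, 34, 17), (22, 6, c, 34, 29), (22, 6, w, 30, 39), (22, 6, w, 4, 6), (22, 6, y, 8, 3)}
Keep only column(s) E, G, D, C: {(12, 17, 34, 22), (12, 21, 34, 22), (12, 33, 34, 22), (12, 35, 34, 22), (12, 6, 34, 22), (17, 17, 34, 22), (17, 21, 34, 22), (17, 33, 34, 22), (17, 35, 34, 22), (17, 6, 34, 22), (29, 17, 34, 22), (29, 21, 34, 22), (29, 33, 34, 22), (29, 35, 34, 22), (29, 6, 34, 22), (3, 17, 8, 22), (3, 21, 8, 22), (3, 33, 8, 22), (3, 35, 8, 22), (3, 6, 8, 22), (39, 17, 30, 22), (39, 21, 30, 22), (39, 33, 30, 22), (39, 35, 30, 22), (39, 6, 30, 22), (6, 17, 4, 22), (6, 21, 4, 22), (6, 33, 4, 22), (6, 35, 4, 22), (6, 6, 4, 22)}
Selection D ≥ E: {(12, 17, 34, 22), (12, 21, 34, 22), (12, 33, 34, 22), (12, 35, 34, 22), (12, 6, 34, 22), (17, 17, 34, 22), (17, 21, 34, 22), (17, 33, 34, 22), (17, 35, 34, 22), (17, 6, 34, 22), (29, 17, 34, 22), (29, 21, 34, 22), (29, 33, 34, 22), (29, 35, 34, 22), (29, 6, 34, 22), (3, 17, 8, 22), (3, 21, 8, 22), (3, 33, 8, 22), (3, 35, 8, 22), (3, 6, 8, 22)}
Keep only column(s) G, C, D (10 duplicate(s) eliminated): {(17, 22, 34), (17, 22, 8), (21, 22, 34), (21, 22, 8), (33, 22, 34), (33, 22, 8), (35, 22, 34), (35, 22, 8), (6, 22, 34), (6, 22, 8)}

{(17, 22, 34), (17, 22, 8), (21, 22, 34), (21, 22, 8), (33, 22, 34), (33, 22, 8), (35, 22, 34), (35, 22, 8), (6, 22, 34), (6, 22, 8)}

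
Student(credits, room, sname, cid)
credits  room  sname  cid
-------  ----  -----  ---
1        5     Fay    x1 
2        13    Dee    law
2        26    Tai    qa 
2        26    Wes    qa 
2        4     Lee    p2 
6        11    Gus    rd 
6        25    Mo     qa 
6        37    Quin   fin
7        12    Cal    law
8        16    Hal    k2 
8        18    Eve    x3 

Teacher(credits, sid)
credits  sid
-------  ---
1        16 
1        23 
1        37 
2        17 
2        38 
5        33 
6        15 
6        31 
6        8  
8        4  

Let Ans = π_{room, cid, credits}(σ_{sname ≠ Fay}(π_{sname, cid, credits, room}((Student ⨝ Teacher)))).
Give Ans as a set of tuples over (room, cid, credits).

{(11, rd, 6), (13, law, 2), (16, k2, 8), (18, x3, 8), (25, qa, 6), (26, qa, 2), (37, fin, 6), (4, p2, 2)}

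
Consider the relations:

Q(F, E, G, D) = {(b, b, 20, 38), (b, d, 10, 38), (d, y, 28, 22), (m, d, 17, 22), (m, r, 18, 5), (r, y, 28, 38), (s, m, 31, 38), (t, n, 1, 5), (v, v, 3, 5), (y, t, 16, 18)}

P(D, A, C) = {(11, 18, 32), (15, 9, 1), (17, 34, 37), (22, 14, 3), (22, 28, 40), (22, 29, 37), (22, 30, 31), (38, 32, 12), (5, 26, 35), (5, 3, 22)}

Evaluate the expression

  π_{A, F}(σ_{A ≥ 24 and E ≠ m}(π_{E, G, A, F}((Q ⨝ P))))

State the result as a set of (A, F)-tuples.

{(26, m), (26, t), (26, v), (28, d), (28, m), (29, d), (29, m), (30, d), (30, m), (32, b), (32, r)}

Q ⋈ P (natural join on D): {(b, b, 20, 38, 32, 12), (b, d, 10, 38, 32, 12), (d, y, 28, 22, 14, 3), (d, y, 28, 22, 28, 40), (d, y, 28, 22, 29, 37), (d, y, 28, 22, 30, 31), (m, d, 17, 22, 14, 3), (m, d, 17, 22, 28, 40), (m, d, 17, 22, 29, 37), (m, d, 17, 22, 30, 31), (m, r, 18, 5, 26, 35), (m, r, 18, 5, 3, 22), (r, y, 28, 38, 32, 12), (s, m, 31, 38, 32, 12), (t, n, 1, 5, 26, 35), (t, n, 1, 5, 3, 22), (v, v, 3, 5, 26, 35), (v, v, 3, 5, 3, 22)}
Projecting to E, G, A, F: {(b, 20, 32, b), (d, 10, 32, b), (d, 17, 14, m), (d, 17, 28, m), (d, 17, 29, m), (d, 17, 30, m), (m, 31, 32, s), (n, 1, 26, t), (n, 1, 3, t), (r, 18, 26, m), (r, 18, 3, m), (v, 3, 26, v), (v, 3, 3, v), (y, 28, 14, d), (y, 28, 28, d), (y, 28, 29, d), (y, 28, 30, d), (y, 28, 32, r)}
Selection A ≥ 24 and E ≠ m: {(b, 20, 32, b), (d, 10, 32, b), (d, 17, 28, m), (d, 17, 29, m), (d, 17, 30, m), (n, 1, 26, t), (r, 18, 26, m), (v, 3, 26, v), (y, 28, 28, d), (y, 28, 29, d), (y, 28, 30, d), (y, 28, 32, r)}
Projecting to A, F (1 duplicate(s) eliminated): {(26, m), (26, t), (26, v), (28, d), (28, m), (29, d), (29, m), (30, d), (30, m), (32, b), (32, r)}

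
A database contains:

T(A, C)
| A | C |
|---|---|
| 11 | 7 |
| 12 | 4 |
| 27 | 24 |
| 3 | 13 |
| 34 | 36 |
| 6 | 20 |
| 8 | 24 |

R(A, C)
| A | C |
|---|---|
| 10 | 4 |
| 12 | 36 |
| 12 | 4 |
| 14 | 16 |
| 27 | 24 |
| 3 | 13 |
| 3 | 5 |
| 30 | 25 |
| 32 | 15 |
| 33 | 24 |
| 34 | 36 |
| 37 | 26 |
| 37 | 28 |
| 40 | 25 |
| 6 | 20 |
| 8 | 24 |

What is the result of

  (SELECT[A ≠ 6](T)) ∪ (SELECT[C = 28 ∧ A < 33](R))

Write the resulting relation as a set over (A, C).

{(11, 7), (12, 4), (27, 24), (3, 13), (34, 36), (8, 24)}

Apply σ_{A ≠ 6}; surviving tuples: {(11, 7), (12, 4), (27, 24), (3, 13), (34, 36), (8, 24)}
Apply σ_{C = 28 ∧ A < 33}; surviving tuples: {}
Set union of the two operands is {(11, 7), (12, 4), (27, 24), (3, 13), (34, 36), (8, 24)}.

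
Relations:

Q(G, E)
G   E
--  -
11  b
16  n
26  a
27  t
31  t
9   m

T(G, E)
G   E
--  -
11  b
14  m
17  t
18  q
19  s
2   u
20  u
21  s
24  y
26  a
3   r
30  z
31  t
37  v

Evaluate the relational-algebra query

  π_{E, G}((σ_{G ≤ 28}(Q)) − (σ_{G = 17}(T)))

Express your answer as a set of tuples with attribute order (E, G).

{(a, 26), (b, 11), (m, 9), (n, 16), (t, 27)}

Filtering on G ≤ 28 leaves {(11, b), (16, n), (26, a), (27, t), (9, m)}.
Filtering on G = 17 leaves {(17, t)}.
Taking the difference: {(11, b), (16, n), (26, a), (27, t), (9, m)}
Projecting to E, G: {(a, 26), (b, 11), (m, 9), (n, 16), (t, 27)}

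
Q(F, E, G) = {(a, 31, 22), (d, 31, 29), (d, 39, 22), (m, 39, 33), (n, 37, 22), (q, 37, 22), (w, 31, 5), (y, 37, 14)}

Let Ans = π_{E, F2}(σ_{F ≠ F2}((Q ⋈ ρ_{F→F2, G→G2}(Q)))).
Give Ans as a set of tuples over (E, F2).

ρ[F→F2, G→G2]: schema becomes (F2, E, G2); tuples unchanged.
Natural join on E: {(a, 31, 22, a, 22), (a, 31, 22, d, 29), (a, 31, 22, w, 5), (d, 31, 29, a, 22), (d, 31, 29, d, 29), (d, 31, 29, w, 5), (d, 39, 22, d, 22), (d, 39, 22, m, 33), (m, 39, 33, d, 22), (m, 39, 33, m, 33), (n, 37, 22, n, 22), (n, 37, 22, q, 22), (n, 37, 22, y, 14), (q, 37, 22, n, 22), (q, 37, 22, q, 22), (q, 37, 22, y, 14), (w, 31, 5, a, 22), (w, 31, 5, d, 29), (w, 31, 5, w, 5), (y, 37, 14, n, 22), (y, 37, 14, q, 22), (y, 37, 14, y, 14)}
σ[F ≠ F2]: keep tuples satisfying F ≠ F2 → {(a, 31, 22, d, 29), (a, 31, 22, w, 5), (d, 31, 29, a, 22), (d, 31, 29, w, 5), (d, 39, 22, m, 33), (m, 39, 33, d, 22), (n, 37, 22, q, 22), (n, 37, 22, y, 14), (q, 37, 22, n, 22), (q, 37, 22, y, 14), (w, 31, 5, a, 22), (w, 31, 5, d, 29), (y, 37, 14, n, 22), (y, 37, 14, q, 22)}
π_{E, F2} gives {(31, a), (31, d), (31, w), (37, n), (37, q), (37, y), (39, d), (39, m)} (6 duplicate(s) eliminated).

{(31, a), (31, d), (31, w), (37, n), (37, q), (37, y), (39, d), (39, m)}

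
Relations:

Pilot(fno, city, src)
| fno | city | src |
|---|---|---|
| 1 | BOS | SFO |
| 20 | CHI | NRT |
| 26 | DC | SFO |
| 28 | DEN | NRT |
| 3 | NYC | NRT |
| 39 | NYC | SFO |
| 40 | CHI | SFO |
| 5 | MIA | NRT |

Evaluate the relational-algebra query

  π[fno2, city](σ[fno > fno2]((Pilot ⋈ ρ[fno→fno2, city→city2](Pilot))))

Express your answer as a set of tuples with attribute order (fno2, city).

{(1, CHI), (1, DC), (1, NYC), (20, DEN), (26, CHI), (26, NYC), (3, CHI), (3, DEN), (3, MIA), (39, CHI), (5, CHI), (5, DEN)}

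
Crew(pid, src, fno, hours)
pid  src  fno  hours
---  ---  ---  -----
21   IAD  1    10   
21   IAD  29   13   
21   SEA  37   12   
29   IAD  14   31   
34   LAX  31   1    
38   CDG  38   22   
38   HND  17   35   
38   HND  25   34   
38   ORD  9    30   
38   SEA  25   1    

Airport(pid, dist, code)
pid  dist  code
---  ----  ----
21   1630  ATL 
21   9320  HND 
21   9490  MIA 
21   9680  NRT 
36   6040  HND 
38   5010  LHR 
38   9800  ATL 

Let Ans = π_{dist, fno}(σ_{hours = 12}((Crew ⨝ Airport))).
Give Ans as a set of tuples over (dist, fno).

Crew ⋈ Airport (natural join on pid): {(21, IAD, 1, 10, 1630, ATL), (21, IAD, 1, 10, 9320, HND), (21, IAD, 1, 10, 9490, MIA), (21, IAD, 1, 10, 9680, NRT), (21, IAD, 29, 13, 1630, ATL), (21, IAD, 29, 13, 9320, HND), (21, IAD, 29, 13, 9490, MIA), (21, IAD, 29, 13, 9680, NRT), (21, SEA, 37, 12, 1630, ATL), (21, SEA, 37, 12, 9320, HND), (21, SEA, 37, 12, 9490, MIA), (21, SEA, 37, 12, 9680, NRT), (38, CDG, 38, 22, 5010, LHR), (38, CDG, 38, 22, 9800, ATL), (38, HND, 17, 35, 5010, LHR), (38, HND, 17, 35, 9800, ATL), (38, HND, 25, 34, 5010, LHR), (38, HND, 25, 34, 9800, ATL), (38, ORD, 9, 30, 5010, LHR), (38, ORD, 9, 30, 9800, ATL), (38, SEA, 25, 1, 5010, LHR), (38, SEA, 25, 1, 9800, ATL)}
Apply σ_{hours = 12}; surviving tuples: {(21, SEA, 37, 12, 1630, ATL), (21, SEA, 37, 12, 9320, HND), (21, SEA, 37, 12, 9490, MIA), (21, SEA, 37, 12, 9680, NRT)}
π[dist, fno]: project onto (dist, fno) → {(1630, 37), (9320, 37), (9490, 37), (9680, 37)}

{(1630, 37), (9320, 37), (9490, 37), (9680, 37)}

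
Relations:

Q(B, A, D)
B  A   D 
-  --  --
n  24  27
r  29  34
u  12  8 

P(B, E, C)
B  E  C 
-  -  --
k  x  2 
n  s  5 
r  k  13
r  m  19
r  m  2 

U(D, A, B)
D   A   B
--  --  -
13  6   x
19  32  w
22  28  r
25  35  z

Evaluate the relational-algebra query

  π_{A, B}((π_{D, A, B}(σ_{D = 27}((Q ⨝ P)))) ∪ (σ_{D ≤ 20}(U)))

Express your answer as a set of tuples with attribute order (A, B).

{(24, n), (32, w), (6, x)}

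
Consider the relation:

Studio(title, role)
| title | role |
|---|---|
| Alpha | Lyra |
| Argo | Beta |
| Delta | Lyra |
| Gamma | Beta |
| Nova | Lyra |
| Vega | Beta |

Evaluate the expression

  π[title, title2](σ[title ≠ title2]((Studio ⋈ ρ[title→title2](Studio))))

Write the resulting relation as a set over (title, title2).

{(Alpha, Delta), (Alpha, Nova), (Argo, Gamma), (Argo, Vega), (Delta, Alpha), (Delta, Nova), (Gamma, Argo), (Gamma, Vega), (Nova, Alpha), (Nova, Delta), (Vega, Argo), (Vega, Gamma)}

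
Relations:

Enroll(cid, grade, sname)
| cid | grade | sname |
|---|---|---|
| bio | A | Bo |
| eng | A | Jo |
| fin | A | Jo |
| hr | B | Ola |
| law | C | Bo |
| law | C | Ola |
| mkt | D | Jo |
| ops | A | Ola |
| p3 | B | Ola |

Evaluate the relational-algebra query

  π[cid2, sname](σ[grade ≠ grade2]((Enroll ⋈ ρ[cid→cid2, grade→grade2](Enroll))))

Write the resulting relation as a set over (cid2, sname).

{(bio, Bo), (eng, Jo), (fin, Jo), (hr, Ola), (law, Bo), (law, Ola), (mkt, Jo), (ops, Ola), (p3, Ola)}

ρ[cid→cid2, grade→grade2]: schema becomes (cid2, grade2, sname); tuples unchanged.
Natural join on sname: {(bio, A, Bo, bio, A), (bio, A, Bo, law, C), (eng, A, Jo, eng, A), (eng, A, Jo, fin, A), (eng, A, Jo, mkt, D), (fin, A, Jo, eng, A), (fin, A, Jo, fin, A), (fin, A, Jo, mkt, D), (hr, B, Ola, hr, B), (hr, B, Ola, law, C), (hr, B, Ola, ops, A), (hr, B, Ola, p3, B), (law, C, Bo, bio, A), (law, C, Bo, law, C), (law, C, Ola, hr, B), (law, C, Ola, law, C), (law, C, Ola, ops, A), (law, C, Ola, p3, B), (mkt, D, Jo, eng, A), (mkt, D, Jo, fin, A), (mkt, D, Jo, mkt, D), (ops, A, Ola, hr, B), (ops, A, Ola, law, C), (ops, A, Ola, ops, A), (ops, A, Ola, p3, B), (p3, B, Ola, hr, B), (p3, B, Ola, law, C), (p3, B, Ola, ops, A), (p3, B, Ola, p3, B)}
Filtering on grade ≠ grade2 leaves {(bio, A, Bo, law, C), (eng, A, Jo, mkt, D), (fin, A, Jo, mkt, D), (hr, B, Ola, law, C), (hr, B, Ola, ops, A), (law, C, Bo, bio, A), (law, C, Ola, hr, B), (law, C, Ola, ops, A), (law, C, Ola, p3, B), (mkt, D, Jo, eng, A), (mkt, D, Jo, fin, A), (ops, A, Ola, hr, B), (ops, A, Ola, law, C), (ops, A, Ola, p3, B), (p3, B, Ola, law, C), (p3, B, Ola, ops, A)}.
π_{cid2, sname} gives {(bio, Bo), (eng, Jo), (fin, Jo), (hr, Ola), (law, Bo), (law, Ola), (mkt, Jo), (ops, Ola), (p3, Ola)} (7 duplicate(s) eliminated).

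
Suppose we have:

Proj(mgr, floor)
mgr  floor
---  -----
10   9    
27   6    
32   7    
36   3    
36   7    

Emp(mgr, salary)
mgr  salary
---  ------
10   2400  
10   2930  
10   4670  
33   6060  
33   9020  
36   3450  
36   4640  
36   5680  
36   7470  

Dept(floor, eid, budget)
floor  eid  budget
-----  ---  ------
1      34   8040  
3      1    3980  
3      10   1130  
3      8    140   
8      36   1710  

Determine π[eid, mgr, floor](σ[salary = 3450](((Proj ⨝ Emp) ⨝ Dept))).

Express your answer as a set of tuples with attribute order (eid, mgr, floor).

Natural join on mgr: {(10, 9, 2400), (10, 9, 2930), (10, 9, 4670), (36, 3, 3450), (36, 3, 4640), (36, 3, 5680), (36, 3, 7470), (36, 7, 3450), (36, 7, 4640), (36, 7, 5680), (36, 7, 7470)}
Natural join on floor: {(36, 3, 3450, 1, 3980), (36, 3, 3450, 10, 1130), (36, 3, 3450, 8, 140), (36, 3, 4640, 1, 3980), (36, 3, 4640, 10, 1130), (36, 3, 4640, 8, 140), (36, 3, 5680, 1, 3980), (36, 3, 5680, 10, 1130), (36, 3, 5680, 8, 140), (36, 3, 7470, 1, 3980), (36, 3, 7470, 10, 1130), (36, 3, 7470, 8, 140)}
Selection salary = 3450: {(36, 3, 3450, 1, 3980), (36, 3, 3450, 10, 1130), (36, 3, 3450, 8, 140)}
Keep only column(s) eid, mgr, floor: {(1, 36, 3), (10, 36, 3), (8, 36, 3)}

{(1, 36, 3), (10, 36, 3), (8, 36, 3)}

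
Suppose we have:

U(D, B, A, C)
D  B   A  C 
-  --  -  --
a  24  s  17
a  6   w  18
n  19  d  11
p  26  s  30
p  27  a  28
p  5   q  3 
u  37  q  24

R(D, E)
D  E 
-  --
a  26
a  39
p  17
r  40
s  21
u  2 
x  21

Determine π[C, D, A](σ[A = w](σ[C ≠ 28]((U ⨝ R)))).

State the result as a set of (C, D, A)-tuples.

{(18, a, w)}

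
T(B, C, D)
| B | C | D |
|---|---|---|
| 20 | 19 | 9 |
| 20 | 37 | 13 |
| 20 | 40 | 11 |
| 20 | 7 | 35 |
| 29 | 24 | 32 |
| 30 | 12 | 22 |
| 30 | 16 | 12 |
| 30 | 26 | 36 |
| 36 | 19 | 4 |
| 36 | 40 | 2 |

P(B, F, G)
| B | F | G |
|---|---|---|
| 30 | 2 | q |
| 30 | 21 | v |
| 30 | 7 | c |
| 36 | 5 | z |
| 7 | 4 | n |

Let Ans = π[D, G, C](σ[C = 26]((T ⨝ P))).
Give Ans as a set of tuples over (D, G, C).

T ⋈ P (natural join on B): {(30, 12, 22, 2, q), (30, 12, 22, 21, v), (30, 12, 22, 7, c), (30, 16, 12, 2, q), (30, 16, 12, 21, v), (30, 16, 12, 7, c), (30, 26, 36, 2, q), (30, 26, 36, 21, v), (30, 26, 36, 7, c), (36, 19, 4, 5, z), (36, 40, 2, 5, z)}
Filtering on C = 26 leaves {(30, 26, 36, 2, q), (30, 26, 36, 21, v), (30, 26, 36, 7, c)}.
Keep only column(s) D, G, C: {(36, c, 26), (36, q, 26), (36, v, 26)}

{(36, c, 26), (36, q, 26), (36, v, 26)}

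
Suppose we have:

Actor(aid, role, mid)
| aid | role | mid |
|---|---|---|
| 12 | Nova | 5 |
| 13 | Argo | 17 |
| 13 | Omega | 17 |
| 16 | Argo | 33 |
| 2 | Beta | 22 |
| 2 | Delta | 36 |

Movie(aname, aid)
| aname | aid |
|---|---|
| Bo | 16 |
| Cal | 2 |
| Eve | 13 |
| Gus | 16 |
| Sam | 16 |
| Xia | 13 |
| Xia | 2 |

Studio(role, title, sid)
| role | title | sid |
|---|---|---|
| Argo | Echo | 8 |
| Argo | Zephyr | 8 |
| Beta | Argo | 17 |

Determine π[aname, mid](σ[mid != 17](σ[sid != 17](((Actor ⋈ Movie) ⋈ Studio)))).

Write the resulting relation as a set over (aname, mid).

{(Bo, 33), (Gus, 33), (Sam, 33)}

Actor ⋈ Movie (natural join on aid): {(13, Argo, 17, Eve), (13, Argo, 17, Xia), (13, Omega, 17, Eve), (13, Omega, 17, Xia), (16, Argo, 33, Bo), (16, Argo, 33, Gus), (16, Argo, 33, Sam), (2, Beta, 22, Cal), (2, Beta, 22, Xia), (2, Delta, 36, Cal), (2, Delta, 36, Xia)}
(Actor ⋈ Movie) ⋈ Studio (natural join on role): {(13, Argo, 17, Eve, Echo, 8), (13, Argo, 17, Eve, Zephyr, 8), (13, Argo, 17, Xia, Echo, 8), (13, Argo, 17, Xia, Zephyr, 8), (16, Argo, 33, Bo, Echo, 8), (16, Argo, 33, Bo, Zephyr, 8), (16, Argo, 33, Gus, Echo, 8), (16, Argo, 33, Gus, Zephyr, 8), (16, Argo, 33, Sam, Echo, 8), (16, Argo, 33, Sam, Zephyr, 8), (2, Beta, 22, Cal, Argo, 17), (2, Beta, 22, Xia, Argo, 17)}
Filtering on sid != 17 leaves {(13, Argo, 17, Eve, Echo, 8), (13, Argo, 17, Eve, Zephyr, 8), (13, Argo, 17, Xia, Echo, 8), (13, Argo, 17, Xia, Zephyr, 8), (16, Argo, 33, Bo, Echo, 8), (16, Argo, 33, Bo, Zephyr, 8), (16, Argo, 33, Gus, Echo, 8), (16, Argo, 33, Gus, Zephyr, 8), (16, Argo, 33, Sam, Echo, 8), (16, Argo, 33, Sam, Zephyr, 8)}.
Filtering on mid != 17 leaves {(16, Argo, 33, Bo, Echo, 8), (16, Argo, 33, Bo, Zephyr, 8), (16, Argo, 33, Gus, Echo, 8), (16, Argo, 33, Gus, Zephyr, 8), (16, Argo, 33, Sam, Echo, 8), (16, Argo, 33, Sam, Zephyr, 8)}.
π_{aname, mid} gives {(Bo, 33), (Gus, 33), (Sam, 33)} (3 duplicate(s) eliminated).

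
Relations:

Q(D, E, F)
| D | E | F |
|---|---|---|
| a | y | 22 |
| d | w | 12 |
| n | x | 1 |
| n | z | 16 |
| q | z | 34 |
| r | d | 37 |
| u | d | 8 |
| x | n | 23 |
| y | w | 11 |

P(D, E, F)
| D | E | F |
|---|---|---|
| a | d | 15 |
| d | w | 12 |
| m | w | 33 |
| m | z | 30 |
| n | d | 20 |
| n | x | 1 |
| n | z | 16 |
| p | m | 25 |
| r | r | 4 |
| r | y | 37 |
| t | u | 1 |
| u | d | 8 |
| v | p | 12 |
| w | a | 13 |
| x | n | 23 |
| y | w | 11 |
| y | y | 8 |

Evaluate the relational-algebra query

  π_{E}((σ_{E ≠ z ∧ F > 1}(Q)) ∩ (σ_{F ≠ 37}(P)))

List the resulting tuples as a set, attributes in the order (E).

σ[E ≠ z ∧ F > 1]: keep tuples satisfying E ≠ z ∧ F > 1 → {(a, y, 22), (d, w, 12), (r, d, 37), (u, d, 8), (x, n, 23), (y, w, 11)}
σ[F ≠ 37]: keep tuples satisfying F ≠ 37 → {(a, d, 15), (d, w, 12), (m, w, 33), (m, z, 30), (n, d, 20), (n, x, 1), (n, z, 16), (p, m, 25), (r, r, 4), (t, u, 1), (u, d, 8), (v, p, 12), (w, a, 13), (x, n, 23), (y, w, 11), (y, y, 8)}
Intersection: {(a, y, 22), (d, w, 12), (r, d, 37), (u, d, 8), (x, n, 23), (y, w, 11)} with {(a, d, 15), (d, w, 12), (m, w, 33), (m, z, 30), (n, d, 20), (n, x, 1), (n, z, 16), (p, m, 25), (r, r, 4), (t, u, 1), (u, d, 8), (v, p, 12), (w, a, 13), (x, n, 23), (y, w, 11), (y, y, 8)} → {(d, w, 12), (u, d, 8), (x, n, 23), (y, w, 11)}
π_{E} gives {d, n, w} (1 duplicate(s) eliminated).

{d, n, w}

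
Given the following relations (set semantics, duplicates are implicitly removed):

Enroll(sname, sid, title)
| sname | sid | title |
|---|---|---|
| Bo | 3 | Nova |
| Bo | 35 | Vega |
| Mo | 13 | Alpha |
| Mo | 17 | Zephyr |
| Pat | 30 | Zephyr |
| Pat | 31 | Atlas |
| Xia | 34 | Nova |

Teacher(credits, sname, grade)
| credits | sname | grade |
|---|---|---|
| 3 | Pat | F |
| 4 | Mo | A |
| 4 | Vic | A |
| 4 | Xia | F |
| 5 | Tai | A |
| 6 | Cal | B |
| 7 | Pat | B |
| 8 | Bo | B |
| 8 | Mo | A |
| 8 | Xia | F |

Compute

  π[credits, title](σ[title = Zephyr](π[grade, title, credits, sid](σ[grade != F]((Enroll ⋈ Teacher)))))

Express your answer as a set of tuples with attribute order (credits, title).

Enroll ⋈ Teacher (natural join on sname): {(Bo, 3, Nova, 8, B), (Bo, 35, Vega, 8, B), (Mo, 13, Alpha, 4, A), (Mo, 13, Alpha, 8, A), (Mo, 17, Zephyr, 4, A), (Mo, 17, Zephyr, 8, A), (Pat, 30, Zephyr, 3, F), (Pat, 30, Zephyr, 7, B), (Pat, 31, Atlas, 3, F), (Pat, 31, Atlas, 7, B), (Xia, 34, Nova, 4, F), (Xia, 34, Nova, 8, F)}
Apply σ_{grade != F}; surviving tuples: {(Bo, 3, Nova, 8, B), (Bo, 35, Vega, 8, B), (Mo, 13, Alpha, 4, A), (Mo, 13, Alpha, 8, A), (Mo, 17, Zephyr, 4, A), (Mo, 17, Zephyr, 8, A), (Pat, 30, Zephyr, 7, B), (Pat, 31, Atlas, 7, B)}
π_{grade, title, credits, sid} gives {(A, Alpha, 4, 13), (A, Alpha, 8, 13), (A, Zephyr, 4, 17), (A, Zephyr, 8, 17), (B, Atlas, 7, 31), (B, Nova, 8, 3), (B, Vega, 8, 35), (B, Zephyr, 7, 30)}.
Apply σ_{title = Zephyr}; surviving tuples: {(A, Zephyr, 4, 17), (A, Zephyr, 8, 17), (B, Zephyr, 7, 30)}
π_{credits, title} gives {(4, Zephyr), (7, Zephyr), (8, Zephyr)}.

{(4, Zephyr), (7, Zephyr), (8, Zephyr)}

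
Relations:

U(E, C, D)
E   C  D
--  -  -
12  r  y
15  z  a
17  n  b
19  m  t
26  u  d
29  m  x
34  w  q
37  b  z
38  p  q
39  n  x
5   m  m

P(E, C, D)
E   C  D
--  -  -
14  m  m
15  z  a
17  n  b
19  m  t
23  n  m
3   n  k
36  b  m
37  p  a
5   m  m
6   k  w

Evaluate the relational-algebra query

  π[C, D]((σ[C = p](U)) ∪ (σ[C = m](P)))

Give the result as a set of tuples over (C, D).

Apply σ_{C = p}; surviving tuples: {(38, p, q)}
Apply σ_{C = m}; surviving tuples: {(14, m, m), (19, m, t), (5, m, m)}
Taking the union: {(14, m, m), (19, m, t), (38, p, q), (5, m, m)}
π_{C, D} gives {(m, m), (m, t), (p, q)} (1 duplicate(s) eliminated).

{(m, m), (m, t), (p, q)}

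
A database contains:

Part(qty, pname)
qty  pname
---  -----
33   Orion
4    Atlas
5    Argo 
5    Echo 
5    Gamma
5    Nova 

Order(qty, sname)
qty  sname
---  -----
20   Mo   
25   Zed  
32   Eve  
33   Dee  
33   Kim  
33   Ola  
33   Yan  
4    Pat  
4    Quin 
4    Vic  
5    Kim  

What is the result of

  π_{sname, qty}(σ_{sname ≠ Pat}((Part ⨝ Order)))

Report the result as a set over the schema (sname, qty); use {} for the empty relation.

{(Dee, 33), (Kim, 33), (Kim, 5), (Ola, 33), (Quin, 4), (Vic, 4), (Yan, 33)}

Joining Part and Order on qty yields {(33, Orion, Dee), (33, Orion, Kim), (33, Orion, Ola), (33, Orion, Yan), (4, Atlas, Pat), (4, Atlas, Quin), (4, Atlas, Vic), (5, Argo, Kim), (5, Echo, Kim), (5, Gamma, Kim), (5, Nova, Kim)}.
Filtering on sname ≠ Pat leaves {(33, Orion, Dee), (33, Orion, Kim), (33, Orion, Ola), (33, Orion, Yan), (4, Atlas, Quin), (4, Atlas, Vic), (5, Argo, Kim), (5, Echo, Kim), (5, Gamma, Kim), (5, Nova, Kim)}.
π[sname, qty]: project onto (sname, qty) (3 duplicate(s) eliminated) → {(Dee, 33), (Kim, 33), (Kim, 5), (Ola, 33), (Quin, 4), (Vic, 4), (Yan, 33)}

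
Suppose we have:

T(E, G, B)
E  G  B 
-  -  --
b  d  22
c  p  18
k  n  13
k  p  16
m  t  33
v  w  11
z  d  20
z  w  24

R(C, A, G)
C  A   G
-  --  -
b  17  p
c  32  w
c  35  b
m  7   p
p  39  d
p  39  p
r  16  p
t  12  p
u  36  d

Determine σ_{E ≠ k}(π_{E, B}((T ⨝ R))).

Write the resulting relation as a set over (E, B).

Natural join on G: {(b, d, 22, p, 39), (b, d, 22, u, 36), (c, p, 18, b, 17), (c, p, 18, m, 7), (c, p, 18, p, 39), (c, p, 18, r, 16), (c, p, 18, t, 12), (k, p, 16, b, 17), (k, p, 16, m, 7), (k, p, 16, p, 39), (k, p, 16, r, 16), (k, p, 16, t, 12), (v, w, 11, c, 32), (z, d, 20, p, 39), (z, d, 20, u, 36), (z, w, 24, c, 32)}
π[E, B]: project onto (E, B) (10 duplicate(s) eliminated) → {(b, 22), (c, 18), (k, 16), (v, 11), (z, 20), (z, 24)}
Selection E ≠ k: {(b, 22), (c, 18), (v, 11), (z, 20), (z, 24)}

{(b, 22), (c, 18), (v, 11), (z, 20), (z, 24)}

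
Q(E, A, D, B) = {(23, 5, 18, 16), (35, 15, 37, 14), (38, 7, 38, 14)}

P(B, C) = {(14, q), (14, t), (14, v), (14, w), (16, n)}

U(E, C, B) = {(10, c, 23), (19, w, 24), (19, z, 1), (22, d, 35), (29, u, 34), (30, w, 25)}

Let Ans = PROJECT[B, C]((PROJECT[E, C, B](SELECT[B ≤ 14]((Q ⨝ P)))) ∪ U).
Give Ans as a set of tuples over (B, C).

Joining Q and P on B yields {(23, 5, 18, 16, n), (35, 15, 37, 14, q), (35, 15, 37, 14, t), (35, 15, 37, 14, v), (35, 15, 37, 14, w), (38, 7, 38, 14, q), (38, 7, 38, 14, t), (38, 7, 38, 14, v), (38, 7, 38, 14, w)}.
σ[B ≤ 14]: keep tuples satisfying B ≤ 14 → {(35, 15, 37, 14, q), (35, 15, 37, 14, t), (35, 15, 37, 14, v), (35, 15, 37, 14, w), (38, 7, 38, 14, q), (38, 7, 38, 14, t), (38, 7, 38, 14, v), (38, 7, 38, 14, w)}
π[E, C, B]: project onto (E, C, B) → {(35, q, 14), (35, t, 14), (35, v, 14), (35, w, 14), (38, q, 14), (38, t, 14), (38, v, 14), (38, w, 14)}
Union: {(35, q, 14), (35, t, 14), (35, v, 14), (35, w, 14), (38, q, 14), (38, t, 14), (38, v, 14), (38, w, 14)} with {(10, c, 23), (19, w, 24), (19, z, 1), (22, d, 35), (29, u, 34), (30, w, 25)} → {(10, c, 23), (19, w, 24), (19, z, 1), (22, d, 35), (29, u, 34), (30, w, 25), (35, q, 14), (35, t, 14), (35, v, 14), (35, w, 14), (38, q, 14), (38, t, 14), (38, v, 14), (38, w, 14)}
π[B, C]: project onto (B, C) (4 duplicate(s) eliminated) → {(1, z), (14, q), (14, t), (14, v), (14, w), (23, c), (24, w), (25, w), (34, u), (35, d)}

{(1, z), (14, q), (14, t), (14, v), (14, w), (23, c), (24, w), (25, w), (34, u), (35, d)}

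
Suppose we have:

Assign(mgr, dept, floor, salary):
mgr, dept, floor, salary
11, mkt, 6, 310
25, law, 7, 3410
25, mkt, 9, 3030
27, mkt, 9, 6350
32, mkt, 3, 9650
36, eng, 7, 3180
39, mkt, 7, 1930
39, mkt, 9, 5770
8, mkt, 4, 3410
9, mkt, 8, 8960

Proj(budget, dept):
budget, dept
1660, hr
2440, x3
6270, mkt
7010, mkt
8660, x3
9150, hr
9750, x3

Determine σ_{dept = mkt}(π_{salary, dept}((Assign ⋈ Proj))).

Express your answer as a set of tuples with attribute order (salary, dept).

Natural join on dept: {(11, mkt, 6, 310, 6270), (11, mkt, 6, 310, 7010), (25, mkt, 9, 3030, 6270), (25, mkt, 9, 3030, 7010), (27, mkt, 9, 6350, 6270), (27, mkt, 9, 6350, 7010), (32, mkt, 3, 9650, 6270), (32, mkt, 3, 9650, 7010), (39, mkt, 7, 1930, 6270), (39, mkt, 7, 1930, 7010), (39, mkt, 9, 5770, 6270), (39, mkt, 9, 5770, 7010), (8, mkt, 4, 3410, 6270), (8, mkt, 4, 3410, 7010), (9, mkt, 8, 8960, 6270), (9, mkt, 8, 8960, 7010)}
π_{salary, dept} gives {(1930, mkt), (3030, mkt), (310, mkt), (3410, mkt), (5770, mkt), (6350, mkt), (8960, mkt), (9650, mkt)} (8 duplicate(s) eliminated).
σ[dept = mkt]: keep tuples satisfying dept = mkt → {(1930, mkt), (3030, mkt), (310, mkt), (3410, mkt), (5770, mkt), (6350, mkt), (8960, mkt), (9650, mkt)}

{(1930, mkt), (3030, mkt), (310, mkt), (3410, mkt), (5770, mkt), (6350, mkt), (8960, mkt), (9650, mkt)}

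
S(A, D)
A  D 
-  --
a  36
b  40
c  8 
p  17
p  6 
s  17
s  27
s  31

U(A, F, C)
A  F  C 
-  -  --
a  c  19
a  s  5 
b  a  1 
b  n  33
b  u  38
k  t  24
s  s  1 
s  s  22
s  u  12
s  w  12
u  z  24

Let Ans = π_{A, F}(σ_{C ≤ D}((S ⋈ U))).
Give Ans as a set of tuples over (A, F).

{(a, c), (a, s), (b, a), (b, n), (b, u), (s, s), (s, u), (s, w)}

S ⋈ U (natural join on A): {(a, 36, c, 19), (a, 36, s, 5), (b, 40, a, 1), (b, 40, n, 33), (b, 40, u, 38), (s, 17, s, 1), (s, 17, s, 22), (s, 17, u, 12), (s, 17, w, 12), (s, 27, s, 1), (s, 27, s, 22), (s, 27, u, 12), (s, 27, w, 12), (s, 31, s, 1), (s, 31, s, 22), (s, 31, u, 12), (s, 31, w, 12)}
Filtering on C ≤ D leaves {(a, 36, c, 19), (a, 36, s, 5), (b, 40, a, 1), (b, 40, n, 33), (b, 40, u, 38), (s, 17, s, 1), (s, 17, u, 12), (s, 17, w, 12), (s, 27, s, 1), (s, 27, s, 22), (s, 27, u, 12), (s, 27, w, 12), (s, 31, s, 1), (s, 31, s, 22), (s, 31, u, 12), (s, 31, w, 12)}.
π[A, F]: project onto (A, F) (8 duplicate(s) eliminated) → {(a, c), (a, s), (b, a), (b, n), (b, u), (s, s), (s, u), (s, w)}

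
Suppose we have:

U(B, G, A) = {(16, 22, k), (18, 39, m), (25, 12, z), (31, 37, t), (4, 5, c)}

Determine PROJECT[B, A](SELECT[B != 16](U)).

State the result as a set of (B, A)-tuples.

{(18, m), (25, z), (31, t), (4, c)}

σ[B != 16]: keep tuples satisfying B != 16 → {(18, 39, m), (25, 12, z), (31, 37, t), (4, 5, c)}
Keep only column(s) B, A: {(18, m), (25, z), (31, t), (4, c)}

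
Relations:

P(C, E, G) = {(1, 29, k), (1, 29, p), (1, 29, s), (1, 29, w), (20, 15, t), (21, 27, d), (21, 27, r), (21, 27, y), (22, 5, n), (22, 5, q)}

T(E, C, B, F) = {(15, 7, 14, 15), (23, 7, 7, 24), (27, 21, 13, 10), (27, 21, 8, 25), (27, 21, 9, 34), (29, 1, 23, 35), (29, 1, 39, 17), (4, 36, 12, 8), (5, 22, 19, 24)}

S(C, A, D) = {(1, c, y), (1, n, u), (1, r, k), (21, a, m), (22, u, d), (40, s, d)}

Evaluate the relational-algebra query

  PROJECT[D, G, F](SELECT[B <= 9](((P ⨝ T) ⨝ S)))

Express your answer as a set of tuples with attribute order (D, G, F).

{(m, d, 25), (m, d, 34), (m, r, 25), (m, r, 34), (m, y, 25), (m, y, 34)}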